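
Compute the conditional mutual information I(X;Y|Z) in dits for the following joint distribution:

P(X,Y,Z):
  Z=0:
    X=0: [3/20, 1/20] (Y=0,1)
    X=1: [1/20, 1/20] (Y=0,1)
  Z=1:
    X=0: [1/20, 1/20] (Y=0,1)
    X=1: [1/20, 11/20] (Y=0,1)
0.0238 dits

Conditional mutual information: I(X;Y|Z) = H(X|Z) + H(Y|Z) - H(X,Y|Z)

H(Z) = 0.2653
H(X,Z) = 0.4729 → H(X|Z) = 0.2076
H(Y,Z) = 0.4729 → H(Y|Z) = 0.2076
H(X,Y,Z) = 0.6567 → H(X,Y|Z) = 0.3914

I(X;Y|Z) = 0.2076 + 0.2076 - 0.3914 = 0.0238 dits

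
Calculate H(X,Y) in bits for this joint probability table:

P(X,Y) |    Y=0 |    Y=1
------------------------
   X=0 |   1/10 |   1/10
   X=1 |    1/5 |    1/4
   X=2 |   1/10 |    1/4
2.4610 bits

Joint entropy is H(X,Y) = -Σ_{x,y} p(x,y) log p(x,y).

Summing over all non-zero entries:
H(X,Y) = -[1/10·log_2(1/10) + 1/10·log_2(1/10) + 1/5·log_2(1/5) + 1/4·log_2(1/4) + 1/10·log_2(1/10) + 1/4·log_2(1/4)]
H(X,Y) = 2.4610 bits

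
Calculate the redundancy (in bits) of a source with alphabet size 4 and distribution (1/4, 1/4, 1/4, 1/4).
0.0000 bits

Redundancy measures how far a source is from maximum entropy:
R = H_max - H(X)

Maximum entropy for 4 symbols: H_max = log_2(4) = 2.0000 bits
Actual entropy: H(X) = 2.0000 bits
Redundancy: R = 2.0000 - 2.0000 = 0.0000 bits

This redundancy represents potential for compression: the source could be compressed by 0.0000 bits per symbol.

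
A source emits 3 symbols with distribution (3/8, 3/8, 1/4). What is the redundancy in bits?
0.0237 bits

Redundancy measures how far a source is from maximum entropy:
R = H_max - H(X)

Maximum entropy for 3 symbols: H_max = log_2(3) = 1.5850 bits
Actual entropy: H(X) = 1.5613 bits
Redundancy: R = 1.5850 - 1.5613 = 0.0237 bits

This redundancy represents potential for compression: the source could be compressed by 0.0237 bits per symbol.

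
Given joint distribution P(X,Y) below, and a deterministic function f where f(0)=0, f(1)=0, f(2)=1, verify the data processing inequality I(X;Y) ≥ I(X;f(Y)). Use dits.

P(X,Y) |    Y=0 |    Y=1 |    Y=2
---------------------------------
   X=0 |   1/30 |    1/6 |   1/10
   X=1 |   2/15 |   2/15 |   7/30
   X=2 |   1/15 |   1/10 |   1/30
I(X;Y) = 0.0262, I(X;f(Y)) = 0.0133, inequality holds: 0.0262 ≥ 0.0133

Data Processing Inequality: For any Markov chain X → Y → Z, we have I(X;Y) ≥ I(X;Z).

Here Z = f(Y) is a deterministic function of Y, forming X → Y → Z.

Original I(X;Y) = 0.0262 dits

After applying f:
P(X,Z) where Z=f(Y):
- P(X,Z=0) = P(X,Y=0) + P(X,Y=1)
- P(X,Z=1) = P(X,Y=2)

I(X;Z) = I(X;f(Y)) = 0.0133 dits

Verification: 0.0262 ≥ 0.0133 ✓

Information cannot be created by processing; the function f can only lose information about X.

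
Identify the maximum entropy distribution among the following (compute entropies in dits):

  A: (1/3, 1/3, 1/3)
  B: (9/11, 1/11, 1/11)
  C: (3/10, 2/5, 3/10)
A

For a discrete distribution over n outcomes, entropy is maximized by the uniform distribution.

Computing entropies:
H(A) = 0.4771 dits
H(B) = 0.2606 dits
H(C) = 0.4729 dits

The uniform distribution (where all probabilities equal 1/3) achieves the maximum entropy of log_10(3) = 0.4771 dits.

Distribution A has the highest entropy.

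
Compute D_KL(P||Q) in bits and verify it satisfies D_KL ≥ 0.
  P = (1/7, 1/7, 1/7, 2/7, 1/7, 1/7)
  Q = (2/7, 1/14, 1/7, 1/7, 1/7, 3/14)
0.2021 bits

KL divergence satisfies the Gibbs inequality: D_KL(P||Q) ≥ 0 for all distributions P, Q.

D_KL(P||Q) = Σ p(x) log(p(x)/q(x))
Term by term:
  x=0: 1/7 × log_2[(1/7)/(2/7)] = -0.1429
  x=1: 1/7 × log_2[(1/7)/(1/14)] = 0.1429
  x=2: 1/7 × log_2[(1/7)/(1/7)] = 0.0000
  x=3: 2/7 × log_2[(2/7)/(1/7)] = 0.2857
  x=4: 1/7 × log_2[(1/7)/(1/7)] = 0.0000
  x=5: 1/7 × log_2[(1/7)/(3/14)] = -0.0836
D_KL(P||Q) = 0.2021 bits

D_KL(P||Q) = 0.2021 ≥ 0 ✓

This non-negativity is a fundamental property: relative entropy cannot be negative because it measures how different Q is from P.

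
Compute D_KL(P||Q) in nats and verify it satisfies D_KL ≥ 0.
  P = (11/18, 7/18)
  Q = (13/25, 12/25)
0.0168 nats

KL divergence satisfies the Gibbs inequality: D_KL(P||Q) ≥ 0 for all distributions P, Q.

D_KL(P||Q) = Σ p(x) log(p(x)/q(x))
Term by term:
  x=0: 11/18 × log_e[(11/18)/(13/25)] = 0.0987
  x=1: 7/18 × log_e[(7/18)/(12/25)] = -0.0819
D_KL(P||Q) = 0.0168 nats

D_KL(P||Q) = 0.0168 ≥ 0 ✓

This non-negativity is a fundamental property: relative entropy cannot be negative because it measures how different Q is from P.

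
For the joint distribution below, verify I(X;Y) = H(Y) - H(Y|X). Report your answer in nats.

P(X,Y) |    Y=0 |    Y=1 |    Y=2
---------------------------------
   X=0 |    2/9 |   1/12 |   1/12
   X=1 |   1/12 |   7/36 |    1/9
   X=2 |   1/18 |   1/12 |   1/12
I(X;Y) = 0.0675 nats

Mutual information has multiple equivalent forms:
- I(X;Y) = H(X) - H(X|Y)
- I(X;Y) = H(Y) - H(Y|X)
- I(X;Y) = H(X) + H(Y) - H(X,Y)

Computing all quantities:
H(X) = 1.0688, H(Y) = 1.0914, H(X,Y) = 2.0928
H(X|Y) = 1.0013, H(Y|X) = 1.0239

Verification:
H(X) - H(X|Y) = 1.0688 - 1.0013 = 0.0675
H(Y) - H(Y|X) = 1.0914 - 1.0239 = 0.0675
H(X) + H(Y) - H(X,Y) = 1.0688 + 1.0914 - 2.0928 = 0.0675

All forms give I(X;Y) = 0.0675 nats. ✓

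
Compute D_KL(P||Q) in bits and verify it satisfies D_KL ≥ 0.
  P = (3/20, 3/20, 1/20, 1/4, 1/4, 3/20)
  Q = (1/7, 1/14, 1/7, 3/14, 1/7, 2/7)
0.2134 bits

KL divergence satisfies the Gibbs inequality: D_KL(P||Q) ≥ 0 for all distributions P, Q.

D_KL(P||Q) = Σ p(x) log(p(x)/q(x))
Term by term:
  x=0: 3/20 × log_2[(3/20)/(1/7)] = 0.0106
  x=1: 3/20 × log_2[(3/20)/(1/14)] = 0.1606
  x=2: 1/20 × log_2[(1/20)/(1/7)] = -0.0757
  x=3: 1/4 × log_2[(1/4)/(3/14)] = 0.0556
  x=4: 1/4 × log_2[(1/4)/(1/7)] = 0.2018
  x=5: 3/20 × log_2[(3/20)/(2/7)] = -0.1394
D_KL(P||Q) = 0.2134 bits

D_KL(P||Q) = 0.2134 ≥ 0 ✓

This non-negativity is a fundamental property: relative entropy cannot be negative because it measures how different Q is from P.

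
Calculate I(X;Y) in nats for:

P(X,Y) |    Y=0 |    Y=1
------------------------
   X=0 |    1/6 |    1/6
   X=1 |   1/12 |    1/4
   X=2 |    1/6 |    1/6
0.0297 nats

Mutual information: I(X;Y) = H(X) + H(Y) - H(X,Y)

Marginals:
P(X) = (1/3, 1/3, 1/3), H(X) = 1.0986 nats
P(Y) = (5/12, 7/12), H(Y) = 0.6792 nats

Joint entropy: H(X,Y) = 1.7482 nats

I(X;Y) = 1.0986 + 0.6792 - 1.7482 = 0.0297 nats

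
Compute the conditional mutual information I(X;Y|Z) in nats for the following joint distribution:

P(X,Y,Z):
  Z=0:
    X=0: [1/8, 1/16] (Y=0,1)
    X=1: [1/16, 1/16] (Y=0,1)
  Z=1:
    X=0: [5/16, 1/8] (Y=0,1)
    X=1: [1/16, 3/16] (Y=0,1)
0.0757 nats

Conditional mutual information: I(X;Y|Z) = H(X|Z) + H(Y|Z) - H(X,Y|Z)

H(Z) = 0.6211
H(X,Z) = 1.2820 → H(X|Z) = 0.6610
H(Y,Z) = 1.3051 → H(Y|Z) = 0.6840
H(X,Y,Z) = 1.8904 → H(X,Y|Z) = 1.2693

I(X;Y|Z) = 0.6610 + 0.6840 - 1.2693 = 0.0757 nats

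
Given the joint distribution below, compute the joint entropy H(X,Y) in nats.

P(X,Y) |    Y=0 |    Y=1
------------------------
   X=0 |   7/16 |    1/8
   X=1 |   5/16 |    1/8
1.2450 nats

Joint entropy is H(X,Y) = -Σ_{x,y} p(x,y) log p(x,y).

Summing over all non-zero entries:
H(X,Y) = -[7/16·log_e(7/16) + 1/8·log_e(1/8) + 5/16·log_e(5/16) + 1/8·log_e(1/8)]
H(X,Y) = 1.2450 nats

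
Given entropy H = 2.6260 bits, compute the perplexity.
6.1731

Perplexity is 2^H (or exp(H) for natural log).

H = 2.6260 bits
Perplexity = 2^2.6260 = 6.1731

Interpretation: The model's uncertainty is equivalent to choosing uniformly among 6.2 options.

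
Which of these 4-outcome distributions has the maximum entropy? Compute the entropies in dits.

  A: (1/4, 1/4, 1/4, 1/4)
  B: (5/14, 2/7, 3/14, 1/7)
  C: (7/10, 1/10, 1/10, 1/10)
A

For a discrete distribution over n outcomes, entropy is maximized by the uniform distribution.

Computing entropies:
H(A) = 0.6021 dits
H(B) = 0.5792 dits
H(C) = 0.4084 dits

The uniform distribution (where all probabilities equal 1/4) achieves the maximum entropy of log_10(4) = 0.6021 dits.

Distribution A has the highest entropy.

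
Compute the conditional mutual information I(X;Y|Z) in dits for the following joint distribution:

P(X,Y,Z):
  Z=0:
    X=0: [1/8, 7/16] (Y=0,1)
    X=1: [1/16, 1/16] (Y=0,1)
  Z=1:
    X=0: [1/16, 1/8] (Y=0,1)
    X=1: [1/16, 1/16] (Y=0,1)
0.0098 dits

Conditional mutual information: I(X;Y|Z) = H(X|Z) + H(Y|Z) - H(X,Y|Z)

H(Z) = 0.2697
H(X,Z) = 0.5026 → H(X|Z) = 0.2329
H(Y,Z) = 0.5360 → H(Y|Z) = 0.2663
H(X,Y,Z) = 0.7591 → H(X,Y|Z) = 0.4894

I(X;Y|Z) = 0.2329 + 0.2663 - 0.4894 = 0.0098 dits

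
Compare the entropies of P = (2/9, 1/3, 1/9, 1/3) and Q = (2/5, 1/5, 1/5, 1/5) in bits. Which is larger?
Q

Computing entropies in bits:
H(P) = 1.8911
H(Q) = 1.9219

Distribution Q has higher entropy.

Intuition: The distribution closer to uniform (more spread out) has higher entropy.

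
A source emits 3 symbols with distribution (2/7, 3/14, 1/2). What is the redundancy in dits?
0.0278 dits

Redundancy measures how far a source is from maximum entropy:
R = H_max - H(X)

Maximum entropy for 3 symbols: H_max = log_10(3) = 0.4771 dits
Actual entropy: H(X) = 0.4493 dits
Redundancy: R = 0.4771 - 0.4493 = 0.0278 dits

This redundancy represents potential for compression: the source could be compressed by 0.0278 dits per symbol.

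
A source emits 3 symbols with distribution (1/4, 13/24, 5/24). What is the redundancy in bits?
0.1344 bits

Redundancy measures how far a source is from maximum entropy:
R = H_max - H(X)

Maximum entropy for 3 symbols: H_max = log_2(3) = 1.5850 bits
Actual entropy: H(X) = 1.4506 bits
Redundancy: R = 1.5850 - 1.4506 = 0.1344 bits

This redundancy represents potential for compression: the source could be compressed by 0.1344 bits per symbol.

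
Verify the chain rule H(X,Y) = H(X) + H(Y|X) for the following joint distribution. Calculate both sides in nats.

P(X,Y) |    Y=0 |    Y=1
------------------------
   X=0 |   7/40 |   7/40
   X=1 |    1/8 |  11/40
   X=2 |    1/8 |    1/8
H(X,Y) = 1.7449, H(X) = 1.0805, H(Y|X) = 0.6643 (all in nats)

Chain rule: H(X,Y) = H(X) + H(Y|X)

Left side — joint entropy directly:
H(X,Y) = -Σ p(x,y) log p(x,y) = 1.7449 nats

Right side — compute H(Y|X) from the conditional distributions:
P(X) = (7/20, 2/5, 1/4), so H(X) = 1.0805 nats
H(Y|X) = Σ_x P(X=x) · H(Y|X=x):
  P(Y|X=0) = (1/2, 1/2), H(Y|X=0) = 0.6931, weight P(X=0) = 7/20
  P(Y|X=1) = (5/16, 11/16), H(Y|X=1) = 0.6211, weight P(X=1) = 2/5
  P(Y|X=2) = (1/2, 1/2), H(Y|X=2) = 0.6931, weight P(X=2) = 1/4
H(Y|X) = 0.6643 nats

H(X) + H(Y|X) = 1.0805 + 0.6643 = 1.7449 nats

Both sides equal 1.7449 nats. ✓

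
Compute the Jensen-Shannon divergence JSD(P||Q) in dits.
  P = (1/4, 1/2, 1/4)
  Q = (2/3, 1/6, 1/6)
0.0421 dits

Jensen-Shannon divergence is:
JSD(P||Q) = 0.5 × D_KL(P||M) + 0.5 × D_KL(Q||M)
where M = 0.5 × (P + Q) is the mixture distribution.

M = 0.5 × (1/4, 1/2, 1/4) + 0.5 × (2/3, 1/6, 1/6) = (11/24, 1/3, 5/24)

D_KL(P||M) = 0.0420 dits
D_KL(Q||M) = 0.0422 dits

JSD(P||Q) = 0.5 × 0.0420 + 0.5 × 0.0422 = 0.0421 dits

Unlike KL divergence, JSD is symmetric and bounded: 0 ≤ JSD ≤ log(2).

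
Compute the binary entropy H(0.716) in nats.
0.5967 nats

The binary entropy function is:
H(p) = -p log(p) - (1-p) log(1-p)

H(0.716) = -0.716 × log_e(0.716) - 0.284 × log_e(0.284)
H(0.716) = 0.5967 nats

Note: Binary entropy is maximized at p=0.5 (H=1 bit) and minimized at p=0 or p=1 (H=0).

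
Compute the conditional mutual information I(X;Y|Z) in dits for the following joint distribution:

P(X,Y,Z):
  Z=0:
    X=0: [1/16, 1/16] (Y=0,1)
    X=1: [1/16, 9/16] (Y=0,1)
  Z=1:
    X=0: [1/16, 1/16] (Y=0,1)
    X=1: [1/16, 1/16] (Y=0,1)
0.0209 dits

Conditional mutual information: I(X;Y|Z) = H(X|Z) + H(Y|Z) - H(X,Y|Z)

H(Z) = 0.2442
H(X,Z) = 0.4662 → H(X|Z) = 0.2220
H(Y,Z) = 0.4662 → H(Y|Z) = 0.2220
H(X,Y,Z) = 0.6674 → H(X,Y|Z) = 0.4231

I(X;Y|Z) = 0.2220 + 0.2220 - 0.4231 = 0.0209 dits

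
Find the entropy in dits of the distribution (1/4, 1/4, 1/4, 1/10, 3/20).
0.6751 dits

Shannon entropy is H(X) = -Σ p(x) log p(x).

For P = (1/4, 1/4, 1/4, 1/10, 3/20):
H = -1/4 × log_10(1/4) -1/4 × log_10(1/4) -1/4 × log_10(1/4) -1/10 × log_10(1/10) -3/20 × log_10(3/20)
H = 0.6751 dits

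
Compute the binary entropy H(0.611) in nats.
0.6683 nats

The binary entropy function is:
H(p) = -p log(p) - (1-p) log(1-p)

H(0.611) = -0.611 × log_e(0.611) - 0.389 × log_e(0.389)
H(0.611) = 0.6683 nats

Note: Binary entropy is maximized at p=0.5 (H=1 bit) and minimized at p=0 or p=1 (H=0).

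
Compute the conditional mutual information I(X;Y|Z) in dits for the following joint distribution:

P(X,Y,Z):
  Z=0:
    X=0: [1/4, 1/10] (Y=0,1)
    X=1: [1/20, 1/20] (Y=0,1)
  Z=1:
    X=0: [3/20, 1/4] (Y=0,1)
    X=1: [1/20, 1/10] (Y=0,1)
0.0035 dits

Conditional mutual information: I(X;Y|Z) = H(X|Z) + H(Y|Z) - H(X,Y|Z)

H(Z) = 0.2989
H(X,Z) = 0.5423 → H(X|Z) = 0.2435
H(Y,Z) = 0.5798 → H(Y|Z) = 0.2810
H(X,Y,Z) = 0.8198 → H(X,Y|Z) = 0.5209

I(X;Y|Z) = 0.2435 + 0.2810 - 0.5209 = 0.0035 dits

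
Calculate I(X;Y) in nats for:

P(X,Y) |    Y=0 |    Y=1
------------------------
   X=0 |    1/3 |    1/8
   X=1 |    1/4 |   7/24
0.0368 nats

Mutual information: I(X;Y) = H(X) + H(Y) - H(X,Y)

Marginals:
P(X) = (11/24, 13/24), H(X) = 0.6897 nats
P(Y) = (7/12, 5/12), H(Y) = 0.6792 nats

Joint entropy: H(X,Y) = 1.3321 nats

I(X;Y) = 0.6897 + 0.6792 - 1.3321 = 0.0368 nats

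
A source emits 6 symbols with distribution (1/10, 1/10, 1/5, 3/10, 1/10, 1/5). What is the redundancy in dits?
0.0417 dits

Redundancy measures how far a source is from maximum entropy:
R = H_max - H(X)

Maximum entropy for 6 symbols: H_max = log_10(6) = 0.7782 dits
Actual entropy: H(X) = 0.7365 dits
Redundancy: R = 0.7782 - 0.7365 = 0.0417 dits

This redundancy represents potential for compression: the source could be compressed by 0.0417 dits per symbol.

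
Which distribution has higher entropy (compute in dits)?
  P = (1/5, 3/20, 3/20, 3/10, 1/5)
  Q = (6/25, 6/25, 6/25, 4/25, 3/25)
Q

Computing entropies in dits:
H(P) = 0.6836
H(Q) = 0.6841

Distribution Q has higher entropy.

Intuition: The distribution closer to uniform (more spread out) has higher entropy.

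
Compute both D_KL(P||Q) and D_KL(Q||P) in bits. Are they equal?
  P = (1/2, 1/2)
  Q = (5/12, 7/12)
D_KL(P||Q) = 0.0203, D_KL(Q||P) = 0.0201

KL divergence is not symmetric: D_KL(P||Q) ≠ D_KL(Q||P) in general.

D_KL(P||Q) = 0.0203 bits
D_KL(Q||P) = 0.0201 bits

No, they are not equal!

This asymmetry is why KL divergence is not a true distance metric.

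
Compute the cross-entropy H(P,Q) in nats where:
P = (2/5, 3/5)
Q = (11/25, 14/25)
0.6763 nats

Cross-entropy: H(P,Q) = -Σ p(x) log q(x)

Alternatively: H(P,Q) = H(P) + D_KL(P||Q)
H(P) = 0.6730 nats
D_KL(P||Q) = 0.0033 nats

H(P,Q) = 0.6730 + 0.0033 = 0.6763 nats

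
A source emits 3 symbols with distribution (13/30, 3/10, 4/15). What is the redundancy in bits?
0.0326 bits

Redundancy measures how far a source is from maximum entropy:
R = H_max - H(X)

Maximum entropy for 3 symbols: H_max = log_2(3) = 1.5850 bits
Actual entropy: H(X) = 1.5524 bits
Redundancy: R = 1.5850 - 1.5524 = 0.0326 bits

This redundancy represents potential for compression: the source could be compressed by 0.0326 bits per symbol.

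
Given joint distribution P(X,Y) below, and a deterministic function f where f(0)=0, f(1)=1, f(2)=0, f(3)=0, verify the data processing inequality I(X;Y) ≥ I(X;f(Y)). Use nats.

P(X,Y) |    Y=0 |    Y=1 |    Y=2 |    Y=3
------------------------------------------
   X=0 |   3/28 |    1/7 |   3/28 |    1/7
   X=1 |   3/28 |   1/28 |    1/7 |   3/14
I(X;Y) = 0.0442, I(X;f(Y)) = 0.0414, inequality holds: 0.0442 ≥ 0.0414

Data Processing Inequality: For any Markov chain X → Y → Z, we have I(X;Y) ≥ I(X;Z).

Here Z = f(Y) is a deterministic function of Y, forming X → Y → Z.

Original I(X;Y) = 0.0442 nats

After applying f:
P(X,Z) where Z=f(Y):
- P(X,Z=0) = P(X,Y=0) + P(X,Y=2) + P(X,Y=3)
- P(X,Z=1) = P(X,Y=1)

I(X;Z) = I(X;f(Y)) = 0.0414 nats

Verification: 0.0442 ≥ 0.0414 ✓

Information cannot be created by processing; the function f can only lose information about X.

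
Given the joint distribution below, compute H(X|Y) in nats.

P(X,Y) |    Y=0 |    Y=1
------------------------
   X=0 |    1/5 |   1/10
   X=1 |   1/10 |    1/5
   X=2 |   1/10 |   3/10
1.0227 nats

Using the chain rule: H(X|Y) = H(X,Y) - H(Y)

First, compute H(X,Y) = 1.6957 nats

Marginal P(Y) = (2/5, 3/5)
H(Y) = 0.6730 nats

H(X|Y) = H(X,Y) - H(Y) = 1.6957 - 0.6730 = 1.0227 nats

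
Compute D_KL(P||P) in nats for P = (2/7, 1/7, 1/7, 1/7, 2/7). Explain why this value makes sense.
0.0000 nats

KL divergence satisfies the Gibbs inequality: D_KL(P||Q) ≥ 0 for all distributions P, Q.

D_KL(P||Q) = Σ p(x) log(p(x)/q(x))
Each term is p(x) × log_e(p(x)/p(x)) = p(x) × log_e(1) = 0, so the sum is 0.
D_KL(P||Q) = 0.0000 nats

When P = Q, the KL divergence is exactly 0, as there is no 'divergence' between identical distributions.

This non-negativity is a fundamental property: relative entropy cannot be negative because it measures how different Q is from P.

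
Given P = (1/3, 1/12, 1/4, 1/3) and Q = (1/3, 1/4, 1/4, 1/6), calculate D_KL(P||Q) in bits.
0.2013 bits

KL divergence: D_KL(P||Q) = Σ p(x) log(p(x)/q(x))

Computing term by term:
  x=0: 1/3 × log_2[(1/3)/(1/3)] = 1/3 × 0.0000 = 0.0000
  x=1: 1/12 × log_2[(1/12)/(1/4)] = 1/12 × -1.5850 = -0.1321
  x=2: 1/4 × log_2[(1/4)/(1/4)] = 1/4 × 0.0000 = 0.0000
  x=3: 1/3 × log_2[(1/3)/(1/6)] = 1/3 × 1.0000 = 0.3333

D_KL(P||Q) = 0.2013 bits

Note: KL divergence is always non-negative and equals 0 iff P = Q.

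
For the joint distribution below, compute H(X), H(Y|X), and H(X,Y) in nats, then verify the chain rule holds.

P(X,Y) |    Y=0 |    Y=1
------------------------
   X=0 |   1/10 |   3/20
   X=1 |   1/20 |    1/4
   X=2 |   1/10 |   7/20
H(X,Y) = 1.6089, H(X) = 1.0671, H(Y|X) = 0.5418 (all in nats)

Chain rule: H(X,Y) = H(X) + H(Y|X)

Left side — joint entropy directly:
H(X,Y) = -Σ p(x,y) log p(x,y) = 1.6089 nats

Right side — compute H(Y|X) from the conditional distributions:
P(X) = (1/4, 3/10, 9/20), so H(X) = 1.0671 nats
H(Y|X) = Σ_x P(X=x) · H(Y|X=x):
  P(Y|X=0) = (2/5, 3/5), H(Y|X=0) = 0.6730, weight P(X=0) = 1/4
  P(Y|X=1) = (1/6, 5/6), H(Y|X=1) = 0.4506, weight P(X=1) = 3/10
  P(Y|X=2) = (2/9, 7/9), H(Y|X=2) = 0.5297, weight P(X=2) = 9/20
H(Y|X) = 0.5418 nats

H(X) + H(Y|X) = 1.0671 + 0.5418 = 1.6089 nats

Both sides equal 1.6089 nats. ✓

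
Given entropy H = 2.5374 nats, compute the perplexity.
12.6467

Perplexity is e^H (or exp(H) for natural log).

H = 2.5374 nats
Perplexity = e^2.5374 = 12.6467

Interpretation: The model's uncertainty is equivalent to choosing uniformly among 12.6 options.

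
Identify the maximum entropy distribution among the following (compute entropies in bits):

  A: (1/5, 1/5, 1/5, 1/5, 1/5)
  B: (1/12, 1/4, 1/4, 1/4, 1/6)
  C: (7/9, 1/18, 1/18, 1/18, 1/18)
A

For a discrete distribution over n outcomes, entropy is maximized by the uniform distribution.

Computing entropies:
H(A) = 2.3219 bits
H(B) = 2.2296 bits
H(C) = 1.2086 bits

The uniform distribution (where all probabilities equal 1/5) achieves the maximum entropy of log_2(5) = 2.3219 bits.

Distribution A has the highest entropy.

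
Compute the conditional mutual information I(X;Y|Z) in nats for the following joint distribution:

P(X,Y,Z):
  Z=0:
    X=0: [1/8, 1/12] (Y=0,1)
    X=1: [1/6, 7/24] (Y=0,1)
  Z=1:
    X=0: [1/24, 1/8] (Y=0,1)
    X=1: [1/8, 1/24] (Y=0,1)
0.0598 nats

Conditional mutual information: I(X;Y|Z) = H(X|Z) + H(Y|Z) - H(X,Y|Z)

H(Z) = 0.6365
H(X,Z) = 1.2816 → H(X|Z) = 0.6451
H(Y,Z) = 1.3244 → H(Y|Z) = 0.6879
H(X,Y,Z) = 1.9097 → H(X,Y|Z) = 1.2732

I(X;Y|Z) = 0.6451 + 0.6879 - 1.2732 = 0.0598 nats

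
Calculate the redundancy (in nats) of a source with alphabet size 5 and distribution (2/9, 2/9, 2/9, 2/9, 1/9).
0.0283 nats

Redundancy measures how far a source is from maximum entropy:
R = H_max - H(X)

Maximum entropy for 5 symbols: H_max = log_e(5) = 1.6094 nats
Actual entropy: H(X) = 1.5811 nats
Redundancy: R = 1.6094 - 1.5811 = 0.0283 nats

This redundancy represents potential for compression: the source could be compressed by 0.0283 nats per symbol.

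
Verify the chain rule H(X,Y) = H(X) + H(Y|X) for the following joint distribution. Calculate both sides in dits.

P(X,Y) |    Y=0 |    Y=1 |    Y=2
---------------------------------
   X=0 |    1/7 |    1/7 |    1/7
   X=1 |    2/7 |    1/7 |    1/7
H(X,Y) = 0.7591, H(X) = 0.2966, H(Y|X) = 0.4625 (all in dits)

Chain rule: H(X,Y) = H(X) + H(Y|X)

Left side — joint entropy directly:
H(X,Y) = -Σ p(x,y) log p(x,y) = 0.7591 dits

Right side — compute H(Y|X) from the conditional distributions:
P(X) = (3/7, 4/7), so H(X) = 0.2966 dits
H(Y|X) = Σ_x P(X=x) · H(Y|X=x):
  P(Y|X=0) = (1/3, 1/3, 1/3), H(Y|X=0) = 0.4771, weight P(X=0) = 3/7
  P(Y|X=1) = (1/2, 1/4, 1/4), H(Y|X=1) = 0.4515, weight P(X=1) = 4/7
H(Y|X) = 0.4625 dits

H(X) + H(Y|X) = 0.2966 + 0.4625 = 0.7591 dits

Both sides equal 0.7591 dits. ✓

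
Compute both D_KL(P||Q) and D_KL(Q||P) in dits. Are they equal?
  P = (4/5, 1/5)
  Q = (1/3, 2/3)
D_KL(P||Q) = 0.1996, D_KL(Q||P) = 0.2218

KL divergence is not symmetric: D_KL(P||Q) ≠ D_KL(Q||P) in general.

D_KL(P||Q) = 0.1996 dits
D_KL(Q||P) = 0.2218 dits

No, they are not equal!

This asymmetry is why KL divergence is not a true distance metric.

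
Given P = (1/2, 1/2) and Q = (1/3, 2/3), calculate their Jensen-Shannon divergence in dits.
0.0062 dits

Jensen-Shannon divergence is:
JSD(P||Q) = 0.5 × D_KL(P||M) + 0.5 × D_KL(Q||M)
where M = 0.5 × (P + Q) is the mixture distribution.

M = 0.5 × (1/2, 1/2) + 0.5 × (1/3, 2/3) = (5/12, 7/12)

D_KL(P||M) = 0.0061 dits
D_KL(Q||M) = 0.0064 dits

JSD(P||Q) = 0.5 × 0.0061 + 0.5 × 0.0064 = 0.0062 dits

Unlike KL divergence, JSD is symmetric and bounded: 0 ≤ JSD ≤ log(2).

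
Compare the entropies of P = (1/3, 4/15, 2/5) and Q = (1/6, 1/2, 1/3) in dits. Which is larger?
P

Computing entropies in dits:
H(P) = 0.4713
H(Q) = 0.4392

Distribution P has higher entropy.

Intuition: The distribution closer to uniform (more spread out) has higher entropy.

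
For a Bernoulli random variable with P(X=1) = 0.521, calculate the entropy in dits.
0.3006 dits

The binary entropy function is:
H(p) = -p log(p) - (1-p) log(1-p)

H(0.521) = -0.521 × log_10(0.521) - 0.479 × log_10(0.479)
H(0.521) = 0.3006 dits

Note: Binary entropy is maximized at p=0.5 (H=1 bit) and minimized at p=0 or p=1 (H=0).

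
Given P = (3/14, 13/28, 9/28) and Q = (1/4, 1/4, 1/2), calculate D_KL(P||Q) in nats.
0.1124 nats

KL divergence: D_KL(P||Q) = Σ p(x) log(p(x)/q(x))

Computing term by term:
  x=0: 3/14 × log_e[(3/14)/(1/4)] = 3/14 × -0.1542 = -0.0330
  x=1: 13/28 × log_e[(13/28)/(1/4)] = 13/28 × 0.6190 = 0.2874
  x=2: 9/28 × log_e[(9/28)/(1/2)] = 9/28 × -0.4418 = -0.1420

D_KL(P||Q) = 0.1124 nats

Note: KL divergence is always non-negative and equals 0 iff P = Q.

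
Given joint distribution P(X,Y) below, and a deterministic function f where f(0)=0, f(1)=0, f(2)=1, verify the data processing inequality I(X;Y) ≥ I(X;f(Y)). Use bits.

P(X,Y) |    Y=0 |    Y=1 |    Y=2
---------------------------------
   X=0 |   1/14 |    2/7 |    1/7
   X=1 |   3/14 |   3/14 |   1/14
I(X;Y) = 0.0788, I(X;f(Y)) = 0.0222, inequality holds: 0.0788 ≥ 0.0222

Data Processing Inequality: For any Markov chain X → Y → Z, we have I(X;Y) ≥ I(X;Z).

Here Z = f(Y) is a deterministic function of Y, forming X → Y → Z.

Original I(X;Y) = 0.0788 bits

After applying f:
P(X,Z) where Z=f(Y):
- P(X,Z=0) = P(X,Y=0) + P(X,Y=1)
- P(X,Z=1) = P(X,Y=2)

I(X;Z) = I(X;f(Y)) = 0.0222 bits

Verification: 0.0788 ≥ 0.0222 ✓

Information cannot be created by processing; the function f can only lose information about X.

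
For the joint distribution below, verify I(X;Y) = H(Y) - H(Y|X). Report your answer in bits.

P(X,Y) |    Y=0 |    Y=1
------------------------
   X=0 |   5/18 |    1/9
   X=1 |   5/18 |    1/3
I(X;Y) = 0.0480 bits

Mutual information has multiple equivalent forms:
- I(X;Y) = H(X) - H(X|Y)
- I(X;Y) = H(Y) - H(Y|X)
- I(X;Y) = H(X) + H(Y) - H(X,Y)

Computing all quantities:
H(X) = 0.9641, H(Y) = 0.9911, H(X,Y) = 1.9072
H(X|Y) = 0.9161, H(Y|X) = 0.9431

Verification:
H(X) - H(X|Y) = 0.9641 - 0.9161 = 0.0480
H(Y) - H(Y|X) = 0.9911 - 0.9431 = 0.0480
H(X) + H(Y) - H(X,Y) = 0.9641 + 0.9911 - 1.9072 = 0.0480

All forms give I(X;Y) = 0.0480 bits. ✓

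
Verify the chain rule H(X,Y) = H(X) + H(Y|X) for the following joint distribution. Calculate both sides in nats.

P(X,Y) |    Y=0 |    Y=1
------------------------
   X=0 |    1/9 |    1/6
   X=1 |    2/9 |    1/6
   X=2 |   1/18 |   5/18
H(X,Y) = 1.6920, H(X) = 1.0893, H(Y|X) = 0.6027 (all in nats)

Chain rule: H(X,Y) = H(X) + H(Y|X)

Left side — joint entropy directly:
H(X,Y) = -Σ p(x,y) log p(x,y) = 1.6920 nats

Right side — compute H(Y|X) from the conditional distributions:
P(X) = (5/18, 7/18, 1/3), so H(X) = 1.0893 nats
H(Y|X) = Σ_x P(X=x) · H(Y|X=x):
  P(Y|X=0) = (2/5, 3/5), H(Y|X=0) = 0.6730, weight P(X=0) = 5/18
  P(Y|X=1) = (4/7, 3/7), H(Y|X=1) = 0.6829, weight P(X=1) = 7/18
  P(Y|X=2) = (1/6, 5/6), H(Y|X=2) = 0.4506, weight P(X=2) = 1/3
H(Y|X) = 0.6027 nats

H(X) + H(Y|X) = 1.0893 + 0.6027 = 1.6920 nats

Both sides equal 1.6920 nats. ✓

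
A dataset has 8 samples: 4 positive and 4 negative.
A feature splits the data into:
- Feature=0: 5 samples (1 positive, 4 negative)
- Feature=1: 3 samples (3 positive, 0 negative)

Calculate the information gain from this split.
0.5488 bits

Information Gain = H(Y) - H(Y|Feature)

Before split:
P(positive) = 4/8 = 0.5000
H(Y) = 1.0000 bits

After split:
Feature=0: H = 0.7219 bits (weight = 5/8)
Feature=1: H = 0.0000 bits (weight = 3/8)
H(Y|Feature) = (5/8)×0.7219 + (3/8)×0.0000 = 0.4512 bits

Information Gain = 1.0000 - 0.4512 = 0.5488 bits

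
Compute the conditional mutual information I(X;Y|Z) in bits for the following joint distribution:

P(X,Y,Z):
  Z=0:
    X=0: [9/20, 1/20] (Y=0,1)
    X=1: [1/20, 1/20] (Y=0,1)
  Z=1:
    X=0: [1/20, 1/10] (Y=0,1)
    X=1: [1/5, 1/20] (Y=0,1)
0.1191 bits

Conditional mutual information: I(X;Y|Z) = H(X|Z) + H(Y|Z) - H(X,Y|Z)

H(Z) = 0.9710
H(X,Z) = 1.7427 → H(X|Z) = 0.7718
H(Y,Z) = 1.7427 → H(Y|Z) = 0.7718
H(X,Y,Z) = 2.3955 → H(X,Y|Z) = 1.4245

I(X;Y|Z) = 0.7718 + 0.7718 - 1.4245 = 0.1191 bits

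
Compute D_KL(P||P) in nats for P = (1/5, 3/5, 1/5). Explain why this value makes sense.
0.0000 nats

KL divergence satisfies the Gibbs inequality: D_KL(P||Q) ≥ 0 for all distributions P, Q.

D_KL(P||Q) = Σ p(x) log(p(x)/q(x))
Each term is p(x) × log_e(p(x)/p(x)) = p(x) × log_e(1) = 0, so the sum is 0.
D_KL(P||Q) = 0.0000 nats

When P = Q, the KL divergence is exactly 0, as there is no 'divergence' between identical distributions.

This non-negativity is a fundamental property: relative entropy cannot be negative because it measures how different Q is from P.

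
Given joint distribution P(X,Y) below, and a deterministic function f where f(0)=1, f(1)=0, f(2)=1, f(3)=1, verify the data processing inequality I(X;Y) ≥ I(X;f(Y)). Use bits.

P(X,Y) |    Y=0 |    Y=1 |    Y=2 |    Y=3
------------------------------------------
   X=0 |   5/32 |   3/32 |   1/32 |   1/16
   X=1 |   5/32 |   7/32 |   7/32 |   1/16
I(X;Y) = 0.0796, I(X;f(Y)) = 0.0028, inequality holds: 0.0796 ≥ 0.0028

Data Processing Inequality: For any Markov chain X → Y → Z, we have I(X;Y) ≥ I(X;Z).

Here Z = f(Y) is a deterministic function of Y, forming X → Y → Z.

Original I(X;Y) = 0.0796 bits

After applying f:
P(X,Z) where Z=f(Y):
- P(X,Z=0) = P(X,Y=1)
- P(X,Z=1) = P(X,Y=0) + P(X,Y=2) + P(X,Y=3)

I(X;Z) = I(X;f(Y)) = 0.0028 bits

Verification: 0.0796 ≥ 0.0028 ✓

Information cannot be created by processing; the function f can only lose information about X.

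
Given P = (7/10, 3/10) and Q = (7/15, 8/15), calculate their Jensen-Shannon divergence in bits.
0.0408 bits

Jensen-Shannon divergence is:
JSD(P||Q) = 0.5 × D_KL(P||M) + 0.5 × D_KL(Q||M)
where M = 0.5 × (P + Q) is the mixture distribution.

M = 0.5 × (7/10, 3/10) + 0.5 × (7/15, 8/15) = (7/12, 5/12)

D_KL(P||M) = 0.0419 bits
D_KL(Q||M) = 0.0397 bits

JSD(P||Q) = 0.5 × 0.0419 + 0.5 × 0.0397 = 0.0408 bits

Unlike KL divergence, JSD is symmetric and bounded: 0 ≤ JSD ≤ log(2).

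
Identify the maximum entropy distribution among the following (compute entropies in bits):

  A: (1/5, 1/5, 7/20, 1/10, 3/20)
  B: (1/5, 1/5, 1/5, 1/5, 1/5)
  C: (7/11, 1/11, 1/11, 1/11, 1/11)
B

For a discrete distribution over n outcomes, entropy is maximized by the uniform distribution.

Computing entropies:
H(A) = 2.2016 bits
H(B) = 2.3219 bits
H(C) = 1.6729 bits

The uniform distribution (where all probabilities equal 1/5) achieves the maximum entropy of log_2(5) = 2.3219 bits.

Distribution B has the highest entropy.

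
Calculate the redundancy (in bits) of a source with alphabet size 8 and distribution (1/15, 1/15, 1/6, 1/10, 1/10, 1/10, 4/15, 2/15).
0.1556 bits

Redundancy measures how far a source is from maximum entropy:
R = H_max - H(X)

Maximum entropy for 8 symbols: H_max = log_2(8) = 3.0000 bits
Actual entropy: H(X) = 2.8444 bits
Redundancy: R = 3.0000 - 2.8444 = 0.1556 bits

This redundancy represents potential for compression: the source could be compressed by 0.1556 bits per symbol.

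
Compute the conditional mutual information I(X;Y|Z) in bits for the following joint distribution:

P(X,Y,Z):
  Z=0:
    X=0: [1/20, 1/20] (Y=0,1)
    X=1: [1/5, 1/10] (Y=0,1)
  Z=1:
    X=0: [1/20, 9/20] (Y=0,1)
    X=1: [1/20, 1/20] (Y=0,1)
0.0618 bits

Conditional mutual information: I(X;Y|Z) = H(X|Z) + H(Y|Z) - H(X,Y|Z)

H(Z) = 0.9710
H(X,Z) = 1.6855 → H(X|Z) = 0.7145
H(Y,Z) = 1.7427 → H(Y|Z) = 0.7718
H(X,Y,Z) = 2.3955 → H(X,Y|Z) = 1.4245

I(X;Y|Z) = 0.7145 + 0.7718 - 1.4245 = 0.0618 bits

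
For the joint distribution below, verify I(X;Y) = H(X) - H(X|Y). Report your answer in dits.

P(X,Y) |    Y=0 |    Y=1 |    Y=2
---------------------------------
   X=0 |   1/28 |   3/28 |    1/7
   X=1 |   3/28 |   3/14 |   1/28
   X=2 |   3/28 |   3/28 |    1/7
I(X;Y) = 0.0376 dits

Mutual information has multiple equivalent forms:
- I(X;Y) = H(X) - H(X|Y)
- I(X;Y) = H(Y) - H(Y|X)
- I(X;Y) = H(X) + H(Y) - H(X,Y)

Computing all quantities:
H(X) = 0.4748, H(Y) = 0.4667, H(X,Y) = 0.9039
H(X|Y) = 0.4373, H(Y|X) = 0.4291

Verification:
H(X) - H(X|Y) = 0.4748 - 0.4373 = 0.0376
H(Y) - H(Y|X) = 0.4667 - 0.4291 = 0.0376
H(X) + H(Y) - H(X,Y) = 0.4748 + 0.4667 - 0.9039 = 0.0376

All forms give I(X;Y) = 0.0376 dits. ✓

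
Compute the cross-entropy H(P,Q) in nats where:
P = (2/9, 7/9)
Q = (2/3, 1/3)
0.9446 nats

Cross-entropy: H(P,Q) = -Σ p(x) log q(x)

Alternatively: H(P,Q) = H(P) + D_KL(P||Q)
H(P) = 0.5297 nats
D_KL(P||Q) = 0.4149 nats

H(P,Q) = 0.5297 + 0.4149 = 0.9446 nats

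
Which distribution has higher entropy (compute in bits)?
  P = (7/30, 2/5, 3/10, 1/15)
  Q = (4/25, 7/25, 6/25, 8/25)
Q

Computing entropies in bits:
H(P) = 1.8002
H(Q) = 1.9574

Distribution Q has higher entropy.

Intuition: The distribution closer to uniform (more spread out) has higher entropy.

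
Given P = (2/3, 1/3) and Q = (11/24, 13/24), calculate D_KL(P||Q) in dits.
0.0382 dits

KL divergence: D_KL(P||Q) = Σ p(x) log(p(x)/q(x))

Computing term by term:
  x=0: 2/3 × log_10[(2/3)/(11/24)] = 2/3 × 0.1627 = 0.1085
  x=1: 1/3 × log_10[(1/3)/(13/24)] = 1/3 × -0.2109 = -0.0703

D_KL(P||Q) = 0.0382 dits

Note: KL divergence is always non-negative and equals 0 iff P = Q.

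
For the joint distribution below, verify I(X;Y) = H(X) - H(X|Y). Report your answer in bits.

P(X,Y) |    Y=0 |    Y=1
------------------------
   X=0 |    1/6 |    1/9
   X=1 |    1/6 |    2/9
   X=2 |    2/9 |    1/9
I(X;Y) = 0.0321 bits

Mutual information has multiple equivalent forms:
- I(X;Y) = H(X) - H(X|Y)
- I(X;Y) = H(Y) - H(Y|X)
- I(X;Y) = H(X) + H(Y) - H(X,Y)

Computing all quantities:
H(X) = 1.5715, H(Y) = 0.9911, H(X,Y) = 2.5305
H(X|Y) = 1.5394, H(Y|X) = 0.9590

Verification:
H(X) - H(X|Y) = 1.5715 - 1.5394 = 0.0321
H(Y) - H(Y|X) = 0.9911 - 0.9590 = 0.0321
H(X) + H(Y) - H(X,Y) = 1.5715 + 0.9911 - 2.5305 = 0.0321

All forms give I(X;Y) = 0.0321 bits. ✓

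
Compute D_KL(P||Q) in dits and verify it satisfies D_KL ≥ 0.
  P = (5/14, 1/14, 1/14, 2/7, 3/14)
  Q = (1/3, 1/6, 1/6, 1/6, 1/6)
0.0484 dits

KL divergence satisfies the Gibbs inequality: D_KL(P||Q) ≥ 0 for all distributions P, Q.

D_KL(P||Q) = Σ p(x) log(p(x)/q(x))
Term by term:
  x=0: 5/14 × log_10[(5/14)/(1/3)] = 0.0107
  x=1: 1/14 × log_10[(1/14)/(1/6)] = -0.0263
  x=2: 1/14 × log_10[(1/14)/(1/6)] = -0.0263
  x=3: 2/7 × log_10[(2/7)/(1/6)] = 0.0669
  x=4: 3/14 × log_10[(3/14)/(1/6)] = 0.0234
D_KL(P||Q) = 0.0484 dits

D_KL(P||Q) = 0.0484 ≥ 0 ✓

This non-negativity is a fundamental property: relative entropy cannot be negative because it measures how different Q is from P.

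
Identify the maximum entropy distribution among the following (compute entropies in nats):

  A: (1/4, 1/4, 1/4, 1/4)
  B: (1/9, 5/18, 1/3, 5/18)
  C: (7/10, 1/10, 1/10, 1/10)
A

For a discrete distribution over n outcomes, entropy is maximized by the uniform distribution.

Computing entropies:
H(A) = 1.3863 nats
H(B) = 1.3220 nats
H(C) = 0.9404 nats

The uniform distribution (where all probabilities equal 1/4) achieves the maximum entropy of log_e(4) = 1.3863 nats.

Distribution A has the highest entropy.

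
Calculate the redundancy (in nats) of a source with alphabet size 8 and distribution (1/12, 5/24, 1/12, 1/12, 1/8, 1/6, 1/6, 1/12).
0.0672 nats

Redundancy measures how far a source is from maximum entropy:
R = H_max - H(X)

Maximum entropy for 8 symbols: H_max = log_e(8) = 2.0794 nats
Actual entropy: H(X) = 2.0123 nats
Redundancy: R = 2.0794 - 2.0123 = 0.0672 nats

This redundancy represents potential for compression: the source could be compressed by 0.0672 nats per symbol.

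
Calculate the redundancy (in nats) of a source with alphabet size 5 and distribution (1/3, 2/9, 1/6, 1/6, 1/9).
0.0676 nats

Redundancy measures how far a source is from maximum entropy:
R = H_max - H(X)

Maximum entropy for 5 symbols: H_max = log_e(5) = 1.6094 nats
Actual entropy: H(X) = 1.5418 nats
Redundancy: R = 1.6094 - 1.5418 = 0.0676 nats

This redundancy represents potential for compression: the source could be compressed by 0.0676 nats per symbol.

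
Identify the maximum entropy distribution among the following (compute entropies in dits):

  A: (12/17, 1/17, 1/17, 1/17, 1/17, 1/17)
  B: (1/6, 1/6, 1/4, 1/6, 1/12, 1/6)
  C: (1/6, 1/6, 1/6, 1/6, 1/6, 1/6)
C

For a discrete distribution over n outcomes, entropy is maximized by the uniform distribution.

Computing entropies:
H(A) = 0.4687 dits
H(B) = 0.7592 dits
H(C) = 0.7782 dits

The uniform distribution (where all probabilities equal 1/6) achieves the maximum entropy of log_10(6) = 0.7782 dits.

Distribution C has the highest entropy.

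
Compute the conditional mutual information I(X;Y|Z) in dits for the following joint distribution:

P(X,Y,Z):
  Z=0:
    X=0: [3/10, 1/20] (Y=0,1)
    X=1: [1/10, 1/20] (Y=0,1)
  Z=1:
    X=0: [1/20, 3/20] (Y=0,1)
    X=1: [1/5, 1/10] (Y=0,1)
0.0236 dits

Conditional mutual information: I(X;Y|Z) = H(X|Z) + H(Y|Z) - H(X,Y|Z)

H(Z) = 0.3010
H(X,Z) = 0.5798 → H(X|Z) = 0.2788
H(Y,Z) = 0.5602 → H(Y|Z) = 0.2592
H(X,Y,Z) = 0.8154 → H(X,Y|Z) = 0.5144

I(X;Y|Z) = 0.2788 + 0.2592 - 0.5144 = 0.0236 dits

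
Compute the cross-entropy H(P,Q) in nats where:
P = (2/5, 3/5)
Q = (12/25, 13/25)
0.6859 nats

Cross-entropy: H(P,Q) = -Σ p(x) log q(x)

Alternatively: H(P,Q) = H(P) + D_KL(P||Q)
H(P) = 0.6730 nats
D_KL(P||Q) = 0.0129 nats

H(P,Q) = 0.6730 + 0.0129 = 0.6859 nats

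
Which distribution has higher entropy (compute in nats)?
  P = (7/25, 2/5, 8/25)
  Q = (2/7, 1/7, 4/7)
P

Computing entropies in nats:
H(P) = 1.0876
H(Q) = 0.9557

Distribution P has higher entropy.

Intuition: The distribution closer to uniform (more spread out) has higher entropy.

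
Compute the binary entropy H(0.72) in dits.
0.2575 dits

The binary entropy function is:
H(p) = -p log(p) - (1-p) log(1-p)

H(0.72) = -0.72 × log_10(0.72) - 0.28 × log_10(0.28)
H(0.72) = 0.2575 dits

Note: Binary entropy is maximized at p=0.5 (H=1 bit) and minimized at p=0 or p=1 (H=0).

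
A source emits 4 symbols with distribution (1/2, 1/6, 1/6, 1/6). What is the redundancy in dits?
0.0625 dits

Redundancy measures how far a source is from maximum entropy:
R = H_max - H(X)

Maximum entropy for 4 symbols: H_max = log_10(4) = 0.6021 dits
Actual entropy: H(X) = 0.5396 dits
Redundancy: R = 0.6021 - 0.5396 = 0.0625 dits

This redundancy represents potential for compression: the source could be compressed by 0.0625 dits per symbol.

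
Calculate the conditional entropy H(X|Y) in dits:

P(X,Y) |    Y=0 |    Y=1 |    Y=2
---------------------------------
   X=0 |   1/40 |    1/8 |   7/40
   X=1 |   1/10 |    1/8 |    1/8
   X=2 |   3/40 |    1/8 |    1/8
0.4639 dits

Using the chain rule: H(X|Y) = H(X,Y) - H(Y)

First, compute H(X,Y) = 0.9213 dits

Marginal P(Y) = (1/5, 3/8, 17/40)
H(Y) = 0.4575 dits

H(X|Y) = H(X,Y) - H(Y) = 0.9213 - 0.4575 = 0.4639 dits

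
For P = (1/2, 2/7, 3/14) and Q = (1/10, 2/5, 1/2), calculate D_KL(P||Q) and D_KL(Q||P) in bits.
D_KL(P||Q) = 0.7603, D_KL(Q||P) = 0.5732

KL divergence is not symmetric: D_KL(P||Q) ≠ D_KL(Q||P) in general.

D_KL(P||Q) = 0.7603 bits
D_KL(Q||P) = 0.5732 bits

No, they are not equal!

This asymmetry is why KL divergence is not a true distance metric.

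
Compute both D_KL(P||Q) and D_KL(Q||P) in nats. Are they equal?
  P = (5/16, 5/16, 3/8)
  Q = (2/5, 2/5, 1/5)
D_KL(P||Q) = 0.0814, D_KL(Q||P) = 0.0718

KL divergence is not symmetric: D_KL(P||Q) ≠ D_KL(Q||P) in general.

D_KL(P||Q) = 0.0814 nats
D_KL(Q||P) = 0.0718 nats

No, they are not equal!

This asymmetry is why KL divergence is not a true distance metric.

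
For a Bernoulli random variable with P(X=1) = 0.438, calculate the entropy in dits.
0.2977 dits

The binary entropy function is:
H(p) = -p log(p) - (1-p) log(1-p)

H(0.438) = -0.438 × log_10(0.438) - 0.562 × log_10(0.562)
H(0.438) = 0.2977 dits

Note: Binary entropy is maximized at p=0.5 (H=1 bit) and minimized at p=0 or p=1 (H=0).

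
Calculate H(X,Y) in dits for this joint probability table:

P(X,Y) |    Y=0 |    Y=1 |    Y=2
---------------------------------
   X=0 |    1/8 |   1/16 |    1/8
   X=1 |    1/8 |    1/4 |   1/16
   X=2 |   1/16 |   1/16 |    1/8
0.9031 dits

Joint entropy is H(X,Y) = -Σ_{x,y} p(x,y) log p(x,y).

Summing over all non-zero entries:
H(X,Y) = -[1/8·log_10(1/8) + 1/16·log_10(1/16) + 1/8·log_10(1/8) + 1/8·log_10(1/8) + 1/4·log_10(1/4) + 1/16·log_10(1/16) + 1/16·log_10(1/16) + 1/16·log_10(1/16) + 1/8·log_10(1/8)]
H(X,Y) = 0.9031 dits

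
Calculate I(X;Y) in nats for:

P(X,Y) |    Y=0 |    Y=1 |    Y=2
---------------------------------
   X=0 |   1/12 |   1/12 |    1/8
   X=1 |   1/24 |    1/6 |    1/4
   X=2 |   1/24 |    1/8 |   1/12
0.0364 nats

Mutual information: I(X;Y) = H(X) + H(Y) - H(X,Y)

Marginals:
P(X) = (7/24, 11/24, 1/4), H(X) = 1.0635 nats
P(Y) = (1/6, 3/8, 11/24), H(Y) = 1.0240 nats

Joint entropy: H(X,Y) = 2.0511 nats

I(X;Y) = 1.0635 + 1.0240 - 2.0511 = 0.0364 nats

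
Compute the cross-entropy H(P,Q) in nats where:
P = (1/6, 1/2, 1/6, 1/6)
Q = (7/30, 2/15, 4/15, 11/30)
1.6375 nats

Cross-entropy: H(P,Q) = -Σ p(x) log q(x)

Alternatively: H(P,Q) = H(P) + D_KL(P||Q)
H(P) = 1.2425 nats
D_KL(P||Q) = 0.3951 nats

H(P,Q) = 1.2425 + 0.3951 = 1.6375 nats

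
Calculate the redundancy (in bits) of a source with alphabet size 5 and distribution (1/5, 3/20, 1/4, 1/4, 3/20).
0.0365 bits

Redundancy measures how far a source is from maximum entropy:
R = H_max - H(X)

Maximum entropy for 5 symbols: H_max = log_2(5) = 2.3219 bits
Actual entropy: H(X) = 2.2855 bits
Redundancy: R = 2.3219 - 2.2855 = 0.0365 bits

This redundancy represents potential for compression: the source could be compressed by 0.0365 bits per symbol.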